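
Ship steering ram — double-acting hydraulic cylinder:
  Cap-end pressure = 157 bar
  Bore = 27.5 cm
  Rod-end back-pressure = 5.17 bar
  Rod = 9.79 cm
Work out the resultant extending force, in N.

Cap-side area A_cap = π/4 × (27.5 cm)² = 594.0 cm^2
Rod-side annular area A_ann = π/4 × (27.5² − 9.79²) = 518.7 cm^2
Net thrust = P_cap·A_cap − P_rod·A_ann = 9.325e5 N − 26820 N

F ≈ 9.06e5 N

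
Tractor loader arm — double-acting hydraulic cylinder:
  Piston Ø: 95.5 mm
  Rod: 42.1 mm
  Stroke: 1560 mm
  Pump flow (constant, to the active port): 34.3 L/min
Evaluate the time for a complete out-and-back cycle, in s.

t ≈ 35.3 s

Cap-side area A_cap = π/4 × (95.5 mm)² = 7163 mm^2
Rod-side annular area A_ann = π/4 × (95.5² − 42.1²) = 5771 mm^2
t_ext = A_cap·L/Q = 19.55 s
t_ret = A_ann·L/Q = 15.75 s
t_cycle = t_ext + t_ret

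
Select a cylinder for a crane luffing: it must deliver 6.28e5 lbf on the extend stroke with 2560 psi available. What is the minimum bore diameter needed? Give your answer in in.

Extension force acts on the full piston face: F = P × (π/4)D².
D = √(4F / (πP)) = √(4 × 6.28e5 lbf / (π × 2560 psi))

D ≈ 17.7 in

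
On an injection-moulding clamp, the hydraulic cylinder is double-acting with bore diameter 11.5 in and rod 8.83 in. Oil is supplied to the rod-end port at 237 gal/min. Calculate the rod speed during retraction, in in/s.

Rod-side annular area A_ann = π/4 × (11.5² − 8.83²) = 42.63 in^2
Flow into the rod-end port fills the annular volume.
v = Q / A

v ≈ 21.4 in/s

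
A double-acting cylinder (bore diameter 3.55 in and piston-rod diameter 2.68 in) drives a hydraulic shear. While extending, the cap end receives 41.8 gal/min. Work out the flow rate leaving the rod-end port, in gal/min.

Q_out ≈ 18.0 gal/min

Cap-side area A_cap = π/4 × (3.55 in)² = 9.898 in^2
Rod-side annular area A_ann = π/4 × (3.55² − 2.68²) = 4.257 in^2
Piston speed v = Q_in/A_cap; rod-end outflow Q_out = v × A_ann = Q_in × A_ann/A_cap.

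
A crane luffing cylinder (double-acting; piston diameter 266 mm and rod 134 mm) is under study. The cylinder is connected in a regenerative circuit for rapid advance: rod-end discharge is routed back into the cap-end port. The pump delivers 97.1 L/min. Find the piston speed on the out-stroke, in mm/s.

In regeneration the rod-end outflow joins the pump flow into the cap end, so the net volume the pump must supply per unit advance equals the rod cross-section area.
Rod cross-section A_rod = π/4 × (134 mm)² = 14100 mm^2
v = Q_pump / A_rod

v ≈ 115 mm/s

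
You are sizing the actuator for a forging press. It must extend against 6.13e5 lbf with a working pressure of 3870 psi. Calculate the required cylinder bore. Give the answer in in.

D ≈ 14.2 in

Extension force acts on the full piston face: F = P × (π/4)D².
D = √(4F / (πP)) = √(4 × 6.13e5 lbf / (π × 3870 psi))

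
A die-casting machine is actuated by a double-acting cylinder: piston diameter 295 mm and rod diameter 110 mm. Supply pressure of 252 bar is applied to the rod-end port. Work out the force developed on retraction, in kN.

Rod-side annular area A_ann = π/4 × (295² − 110²) = 58850 mm^2
On retraction the pressure acts on the annular area (bore minus rod).
F = P × A_ann

F ≈ 1480 kN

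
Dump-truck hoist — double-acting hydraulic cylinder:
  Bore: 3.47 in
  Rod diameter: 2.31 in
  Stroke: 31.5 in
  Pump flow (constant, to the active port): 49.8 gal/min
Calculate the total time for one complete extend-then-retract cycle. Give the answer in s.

t ≈ 2.42 s

Cap-side area A_cap = π/4 × (3.47 in)² = 9.457 in^2
Rod-side annular area A_ann = π/4 × (3.47² − 2.31²) = 5.266 in^2
t_ext = A_cap·L/Q = 1.554 s
t_ret = A_ann·L/Q = 0.8652 s
t_cycle = t_ext + t_ret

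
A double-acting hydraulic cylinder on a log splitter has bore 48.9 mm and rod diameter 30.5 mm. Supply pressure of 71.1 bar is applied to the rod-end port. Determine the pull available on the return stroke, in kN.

Rod-side annular area A_ann = π/4 × (48.9² − 30.5²) = 1147 mm^2
On retraction the pressure acts on the annular area (bore minus rod).
F = P × A_ann

F ≈ 8.16 kN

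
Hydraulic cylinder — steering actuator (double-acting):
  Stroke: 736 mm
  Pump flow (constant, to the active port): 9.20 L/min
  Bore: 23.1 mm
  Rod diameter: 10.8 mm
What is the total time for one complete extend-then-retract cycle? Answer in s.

t ≈ 3.58 s

Cap-side area A_cap = π/4 × (23.1 mm)² = 419.1 mm^2
Rod-side annular area A_ann = π/4 × (23.1² − 10.8²) = 327.5 mm^2
t_ext = A_cap·L/Q = 2.012 s
t_ret = A_ann·L/Q = 1.572 s
t_cycle = t_ext + t_ret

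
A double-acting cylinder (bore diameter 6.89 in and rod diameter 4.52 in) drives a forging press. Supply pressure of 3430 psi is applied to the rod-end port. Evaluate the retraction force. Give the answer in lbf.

Rod-side annular area A_ann = π/4 × (6.89² − 4.52²) = 21.24 in^2
On retraction the pressure acts on the annular area (bore minus rod).
F = P × A_ann

F ≈ 72800 lbf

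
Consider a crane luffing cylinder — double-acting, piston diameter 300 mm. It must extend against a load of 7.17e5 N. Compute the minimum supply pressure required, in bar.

Cap-side area A_cap = π/4 × (300 mm)² = 70690 mm^2
P = F / A = 7.17e5 N / A

P ≈ 101 bar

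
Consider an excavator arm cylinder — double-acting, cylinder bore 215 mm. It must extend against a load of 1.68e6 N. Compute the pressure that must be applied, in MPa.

P ≈ 46.3 MPa

Cap-side area A_cap = π/4 × (215 mm)² = 36310 mm^2
P = F / A = 1.68e6 N / A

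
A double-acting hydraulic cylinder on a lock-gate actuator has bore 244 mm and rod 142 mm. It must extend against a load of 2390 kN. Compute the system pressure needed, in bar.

Cap-side area A_cap = π/4 × (244 mm)² = 46760 mm^2
P = F / A = 2390 kN / A

P ≈ 511 bar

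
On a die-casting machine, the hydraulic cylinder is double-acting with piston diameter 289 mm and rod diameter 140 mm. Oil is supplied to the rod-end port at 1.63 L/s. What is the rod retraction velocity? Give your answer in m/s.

v ≈ 0.0325 m/s

Rod-side annular area A_ann = π/4 × (289² − 140²) = 50200 mm^2
Flow into the rod-end port fills the annular volume.
v = Q / A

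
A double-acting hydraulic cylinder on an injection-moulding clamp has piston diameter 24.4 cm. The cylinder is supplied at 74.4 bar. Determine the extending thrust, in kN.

F ≈ 348 kN

Cap-side area A_cap = π/4 × (24.4 cm)² = 467.6 cm^2
F = P × A_cap = 74.4 bar × A_cap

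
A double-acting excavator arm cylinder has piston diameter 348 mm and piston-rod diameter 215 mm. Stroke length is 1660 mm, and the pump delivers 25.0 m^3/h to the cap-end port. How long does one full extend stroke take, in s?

Cap-side area A_cap = π/4 × (348 mm)² = 95110 mm^2
Swept volume V = A × L; t = V / Q = A·L / Q

t ≈ 22.7 s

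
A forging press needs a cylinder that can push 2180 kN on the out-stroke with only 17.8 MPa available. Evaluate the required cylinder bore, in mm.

D ≈ 395 mm

Extension force acts on the full piston face: F = P × (π/4)D².
D = √(4F / (πP)) = √(4 × 2180 kN / (π × 17.8 MPa))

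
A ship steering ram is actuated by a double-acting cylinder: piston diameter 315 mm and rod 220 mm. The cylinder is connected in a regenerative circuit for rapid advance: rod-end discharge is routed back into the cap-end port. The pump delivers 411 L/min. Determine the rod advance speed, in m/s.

v ≈ 0.180 m/s

In regeneration the rod-end outflow joins the pump flow into the cap end, so the net volume the pump must supply per unit advance equals the rod cross-section area.
Rod cross-section A_rod = π/4 × (220 mm)² = 38010 mm^2
v = Q_pump / A_rod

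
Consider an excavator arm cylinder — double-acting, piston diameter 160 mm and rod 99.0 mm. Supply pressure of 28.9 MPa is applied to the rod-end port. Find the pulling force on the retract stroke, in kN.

F ≈ 359 kN

Rod-side annular area A_ann = π/4 × (160² − 99.0²) = 12410 mm^2
On retraction the pressure acts on the annular area (bore minus rod).
F = P × A_ann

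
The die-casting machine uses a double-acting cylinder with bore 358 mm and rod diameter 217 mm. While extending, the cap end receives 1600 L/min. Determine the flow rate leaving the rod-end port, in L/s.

Q_out ≈ 16.9 L/s

Cap-side area A_cap = π/4 × (358 mm)² = 1.007e5 mm^2
Rod-side annular area A_ann = π/4 × (358² − 217²) = 63680 mm^2
Piston speed v = Q_in/A_cap; rod-end outflow Q_out = v × A_ann = Q_in × A_ann/A_cap.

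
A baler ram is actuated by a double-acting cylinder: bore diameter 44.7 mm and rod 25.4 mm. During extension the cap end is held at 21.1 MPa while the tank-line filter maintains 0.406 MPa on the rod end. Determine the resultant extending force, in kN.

F ≈ 32.7 kN

Cap-side area A_cap = π/4 × (44.7 mm)² = 1569 mm^2
Rod-side annular area A_ann = π/4 × (44.7² − 25.4²) = 1063 mm^2
Net thrust = P_cap·A_cap − P_rod·A_ann = 33.11 kN − 0.4314 kN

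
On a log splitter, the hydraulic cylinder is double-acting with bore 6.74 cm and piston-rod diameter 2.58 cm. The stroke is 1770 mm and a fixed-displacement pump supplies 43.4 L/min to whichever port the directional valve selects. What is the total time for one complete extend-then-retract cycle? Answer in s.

Cap-side area A_cap = π/4 × (6.74 cm)² = 35.68 cm^2
Rod-side annular area A_ann = π/4 × (6.74² − 2.58²) = 30.45 cm^2
t_ext = A_cap·L/Q = 8.731 s
t_ret = A_ann·L/Q = 7.451 s
t_cycle = t_ext + t_ret

t ≈ 16.2 s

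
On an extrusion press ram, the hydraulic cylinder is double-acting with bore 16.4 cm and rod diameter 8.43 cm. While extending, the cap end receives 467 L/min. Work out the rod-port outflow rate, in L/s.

Cap-side area A_cap = π/4 × (16.4 cm)² = 211.2 cm^2
Rod-side annular area A_ann = π/4 × (16.4² − 8.43²) = 155.4 cm^2
Piston speed v = Q_in/A_cap; rod-end outflow Q_out = v × A_ann = Q_in × A_ann/A_cap.

Q_out ≈ 5.73 L/s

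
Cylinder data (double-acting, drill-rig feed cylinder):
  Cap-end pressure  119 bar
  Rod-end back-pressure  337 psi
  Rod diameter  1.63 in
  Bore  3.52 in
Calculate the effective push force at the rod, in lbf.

Cap-side area A_cap = π/4 × (3.52 in)² = 9.731 in^2
Rod-side annular area A_ann = π/4 × (3.52² − 1.63²) = 7.645 in^2
Net thrust = P_cap·A_cap − P_rod·A_ann = 16800 lbf − 2576 lbf

F ≈ 14200 lbf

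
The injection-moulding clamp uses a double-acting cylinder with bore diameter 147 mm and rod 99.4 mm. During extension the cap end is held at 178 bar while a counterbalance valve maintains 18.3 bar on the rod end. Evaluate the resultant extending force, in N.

F ≈ 2.85e5 N

Cap-side area A_cap = π/4 × (147 mm)² = 16970 mm^2
Rod-side annular area A_ann = π/4 × (147² − 99.4²) = 9212 mm^2
Net thrust = P_cap·A_cap − P_rod·A_ann = 3.021e5 N − 16860 N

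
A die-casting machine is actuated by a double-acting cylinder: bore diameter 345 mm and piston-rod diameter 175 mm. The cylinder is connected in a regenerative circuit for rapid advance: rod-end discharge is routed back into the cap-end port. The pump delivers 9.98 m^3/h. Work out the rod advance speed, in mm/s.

In regeneration the rod-end outflow joins the pump flow into the cap end, so the net volume the pump must supply per unit advance equals the rod cross-section area.
Rod cross-section A_rod = π/4 × (175 mm)² = 24050 mm^2
v = Q_pump / A_rod

v ≈ 115 mm/s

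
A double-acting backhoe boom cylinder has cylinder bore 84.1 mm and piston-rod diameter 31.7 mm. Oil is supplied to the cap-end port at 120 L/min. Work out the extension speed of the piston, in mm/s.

Cap-side area A_cap = π/4 × (84.1 mm)² = 5555 mm^2
v = Q / A

v ≈ 360 mm/s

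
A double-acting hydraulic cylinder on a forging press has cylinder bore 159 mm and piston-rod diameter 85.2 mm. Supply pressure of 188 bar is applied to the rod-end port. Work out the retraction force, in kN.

F ≈ 266 kN

Rod-side annular area A_ann = π/4 × (159² − 85.2²) = 14150 mm^2
On retraction the pressure acts on the annular area (bore minus rod).
F = P × A_ann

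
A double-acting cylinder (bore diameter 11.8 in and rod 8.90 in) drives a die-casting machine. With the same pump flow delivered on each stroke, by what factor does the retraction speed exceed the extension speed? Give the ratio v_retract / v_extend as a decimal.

v_ret/v_ext ≈ 2.32

Cap-side area A_cap = π/4 × (11.8 in)² = 109.4 in^2
Rod-side annular area A_ann = π/4 × (11.8² − 8.90²) = 47.15 in^2
For equal Q, v ∝ 1/A, so v_ret/v_ext = A_cap/A_ann.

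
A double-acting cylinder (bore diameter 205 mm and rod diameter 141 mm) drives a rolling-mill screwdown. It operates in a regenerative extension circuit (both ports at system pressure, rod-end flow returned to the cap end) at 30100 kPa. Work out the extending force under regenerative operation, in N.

With equal pressure on both faces, forces on the annular region cancel; the net push is pressure × rod cross-section.
Rod cross-section A_rod = π/4 × (141 mm)² = 15610 mm^2
F = P × A_rod

F ≈ 4.70e5 N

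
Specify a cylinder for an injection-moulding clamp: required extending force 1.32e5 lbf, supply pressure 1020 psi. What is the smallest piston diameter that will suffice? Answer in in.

D ≈ 12.8 in

Extension force acts on the full piston face: F = P × (π/4)D².
D = √(4F / (πP)) = √(4 × 1.32e5 lbf / (π × 1020 psi))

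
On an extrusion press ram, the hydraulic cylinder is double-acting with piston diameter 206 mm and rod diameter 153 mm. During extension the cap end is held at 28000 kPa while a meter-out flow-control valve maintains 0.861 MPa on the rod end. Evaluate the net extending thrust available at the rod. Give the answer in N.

Cap-side area A_cap = π/4 × (206 mm)² = 33330 mm^2
Rod-side annular area A_ann = π/4 × (206² − 153²) = 14940 mm^2
Net thrust = P_cap·A_cap − P_rod·A_ann = 9.332e5 N − 12870 N

F ≈ 9.20e5 N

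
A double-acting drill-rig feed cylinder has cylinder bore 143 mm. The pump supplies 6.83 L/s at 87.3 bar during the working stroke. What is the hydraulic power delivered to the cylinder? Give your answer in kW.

Hydraulic power = P × Q

W ≈ 59.6 kW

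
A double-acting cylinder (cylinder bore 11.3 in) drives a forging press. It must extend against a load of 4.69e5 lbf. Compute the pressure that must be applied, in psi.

Cap-side area A_cap = π/4 × (11.3 in)² = 100.3 in^2
P = F / A = 4.69e5 lbf / A

P ≈ 4680 psi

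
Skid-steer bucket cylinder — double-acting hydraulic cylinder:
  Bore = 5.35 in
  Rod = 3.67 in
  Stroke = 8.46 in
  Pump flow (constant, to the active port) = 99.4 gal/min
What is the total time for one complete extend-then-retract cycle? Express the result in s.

t ≈ 0.760 s

Cap-side area A_cap = π/4 × (5.35 in)² = 22.48 in^2
Rod-side annular area A_ann = π/4 × (5.35² − 3.67²) = 11.90 in^2
t_ext = A_cap·L/Q = 0.4970 s
t_ret = A_ann·L/Q = 0.2631 s
t_cycle = t_ext + t_ret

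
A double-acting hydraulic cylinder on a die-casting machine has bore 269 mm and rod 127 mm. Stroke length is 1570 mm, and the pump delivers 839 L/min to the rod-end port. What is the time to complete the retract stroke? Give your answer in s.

Rod-side annular area A_ann = π/4 × (269² − 127²) = 44160 mm^2
Swept volume V = A × L; t = V / Q = A·L / Q

t ≈ 4.96 s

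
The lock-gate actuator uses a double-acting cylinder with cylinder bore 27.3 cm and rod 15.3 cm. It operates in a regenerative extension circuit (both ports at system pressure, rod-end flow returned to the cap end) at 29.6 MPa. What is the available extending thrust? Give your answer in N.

With equal pressure on both faces, forces on the annular region cancel; the net push is pressure × rod cross-section.
Rod cross-section A_rod = π/4 × (15.3 cm)² = 183.9 cm^2
F = P × A_rod

F ≈ 5.44e5 N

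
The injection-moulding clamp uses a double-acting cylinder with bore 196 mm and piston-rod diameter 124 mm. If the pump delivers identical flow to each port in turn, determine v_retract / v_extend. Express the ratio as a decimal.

Cap-side area A_cap = π/4 × (196 mm)² = 30170 mm^2
Rod-side annular area A_ann = π/4 × (196² − 124²) = 18100 mm^2
For equal Q, v ∝ 1/A, so v_ret/v_ext = A_cap/A_ann.

v_ret/v_ext ≈ 1.67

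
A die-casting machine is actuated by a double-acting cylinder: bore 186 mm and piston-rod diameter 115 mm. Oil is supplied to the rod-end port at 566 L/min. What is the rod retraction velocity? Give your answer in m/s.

v ≈ 0.562 m/s

Rod-side annular area A_ann = π/4 × (186² − 115²) = 16780 mm^2
Flow into the rod-end port fills the annular volume.
v = Q / A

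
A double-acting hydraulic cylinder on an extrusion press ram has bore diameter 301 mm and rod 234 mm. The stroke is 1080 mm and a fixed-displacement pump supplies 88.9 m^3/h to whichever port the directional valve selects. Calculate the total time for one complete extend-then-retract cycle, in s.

t ≈ 4.34 s

Cap-side area A_cap = π/4 × (301 mm)² = 71160 mm^2
Rod-side annular area A_ann = π/4 × (301² − 234²) = 28150 mm^2
t_ext = A_cap·L/Q = 3.112 s
t_ret = A_ann·L/Q = 1.231 s
t_cycle = t_ext + t_ret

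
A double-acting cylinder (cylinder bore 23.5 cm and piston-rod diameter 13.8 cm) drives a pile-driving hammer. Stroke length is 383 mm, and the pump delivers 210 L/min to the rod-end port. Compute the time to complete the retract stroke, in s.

t ≈ 3.11 s

Rod-side annular area A_ann = π/4 × (23.5² − 13.8²) = 284.2 cm^2
Swept volume V = A × L; t = V / Q = A·L / Q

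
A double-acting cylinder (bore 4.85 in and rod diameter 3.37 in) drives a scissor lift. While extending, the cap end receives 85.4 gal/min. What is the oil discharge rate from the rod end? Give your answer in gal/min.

Q_out ≈ 44.2 gal/min

Cap-side area A_cap = π/4 × (4.85 in)² = 18.47 in^2
Rod-side annular area A_ann = π/4 × (4.85² − 3.37²) = 9.555 in^2
Piston speed v = Q_in/A_cap; rod-end outflow Q_out = v × A_ann = Q_in × A_ann/A_cap.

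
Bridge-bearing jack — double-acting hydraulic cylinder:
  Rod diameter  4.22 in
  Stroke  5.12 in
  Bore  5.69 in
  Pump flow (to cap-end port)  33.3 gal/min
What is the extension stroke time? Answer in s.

t ≈ 1.02 s

Cap-side area A_cap = π/4 × (5.69 in)² = 25.43 in^2
Swept volume V = A × L; t = V / Q = A·L / Q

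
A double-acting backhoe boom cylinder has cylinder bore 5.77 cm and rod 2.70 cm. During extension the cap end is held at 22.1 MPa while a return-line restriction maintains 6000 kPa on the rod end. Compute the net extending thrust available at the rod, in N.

Cap-side area A_cap = π/4 × (5.77 cm)² = 26.15 cm^2
Rod-side annular area A_ann = π/4 × (5.77² − 2.70²) = 20.42 cm^2
Net thrust = P_cap·A_cap − P_rod·A_ann = 57790 N − 12250 N

F ≈ 45500 N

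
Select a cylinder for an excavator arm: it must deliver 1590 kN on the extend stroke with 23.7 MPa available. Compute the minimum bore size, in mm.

D ≈ 292 mm

Extension force acts on the full piston face: F = P × (π/4)D².
D = √(4F / (πP)) = √(4 × 1590 kN / (π × 23.7 MPa))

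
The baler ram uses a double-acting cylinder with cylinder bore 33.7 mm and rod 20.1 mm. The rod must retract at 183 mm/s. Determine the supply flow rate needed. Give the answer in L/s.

Rod-side annular area A_ann = π/4 × (33.7² − 20.1²) = 574.7 mm^2
Q = A × v

Q ≈ 0.105 L/s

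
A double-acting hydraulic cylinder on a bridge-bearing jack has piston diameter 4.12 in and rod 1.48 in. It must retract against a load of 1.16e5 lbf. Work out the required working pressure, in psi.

P ≈ 9990 psi

Rod-side annular area A_ann = π/4 × (4.12² − 1.48²) = 11.61 in^2
Retraction: pressure acts on the annular area.
P = F / A = 1.16e5 lbf / A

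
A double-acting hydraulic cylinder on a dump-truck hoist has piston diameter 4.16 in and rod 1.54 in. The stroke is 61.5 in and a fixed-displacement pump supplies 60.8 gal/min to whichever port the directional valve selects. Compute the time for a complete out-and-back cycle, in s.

t ≈ 6.65 s

Cap-side area A_cap = π/4 × (4.16 in)² = 13.59 in^2
Rod-side annular area A_ann = π/4 × (4.16² − 1.54²) = 11.73 in^2
t_ext = A_cap·L/Q = 3.571 s
t_ret = A_ann·L/Q = 3.082 s
t_cycle = t_ext + t_ret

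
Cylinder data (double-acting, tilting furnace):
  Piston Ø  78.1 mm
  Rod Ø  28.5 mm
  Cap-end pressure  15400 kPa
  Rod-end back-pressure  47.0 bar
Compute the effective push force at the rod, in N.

F ≈ 54300 N

Cap-side area A_cap = π/4 × (78.1 mm)² = 4791 mm^2
Rod-side annular area A_ann = π/4 × (78.1² − 28.5²) = 4153 mm^2
Net thrust = P_cap·A_cap − P_rod·A_ann = 73780 N − 19520 N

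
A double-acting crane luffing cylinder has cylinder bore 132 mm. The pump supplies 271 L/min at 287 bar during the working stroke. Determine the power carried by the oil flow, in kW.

Hydraulic power = P × Q

W ≈ 130 kW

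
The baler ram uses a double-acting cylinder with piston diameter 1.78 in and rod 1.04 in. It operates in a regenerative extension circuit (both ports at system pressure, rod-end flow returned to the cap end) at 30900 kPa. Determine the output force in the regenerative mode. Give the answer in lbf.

With equal pressure on both faces, forces on the annular region cancel; the net push is pressure × rod cross-section.
Rod cross-section A_rod = π/4 × (1.04 in)² = 0.8495 in^2
F = P × A_rod

F ≈ 3810 lbf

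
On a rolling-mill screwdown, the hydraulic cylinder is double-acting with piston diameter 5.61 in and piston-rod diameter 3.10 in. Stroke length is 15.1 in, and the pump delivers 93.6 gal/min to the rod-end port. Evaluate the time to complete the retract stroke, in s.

t ≈ 0.719 s

Rod-side annular area A_ann = π/4 × (5.61² − 3.10²) = 17.17 in^2
Swept volume V = A × L; t = V / Q = A·L / Q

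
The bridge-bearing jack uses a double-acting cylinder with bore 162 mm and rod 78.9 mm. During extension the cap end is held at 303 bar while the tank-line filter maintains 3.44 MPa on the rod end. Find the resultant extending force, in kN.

Cap-side area A_cap = π/4 × (162 mm)² = 20610 mm^2
Rod-side annular area A_ann = π/4 × (162² − 78.9²) = 15720 mm^2
Net thrust = P_cap·A_cap − P_rod·A_ann = 624.5 kN − 54.09 kN

F ≈ 570 kN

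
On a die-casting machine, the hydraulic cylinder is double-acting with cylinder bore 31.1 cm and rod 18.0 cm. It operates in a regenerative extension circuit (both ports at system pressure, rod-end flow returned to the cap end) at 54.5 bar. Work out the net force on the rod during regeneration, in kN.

F ≈ 139 kN

With equal pressure on both faces, forces on the annular region cancel; the net push is pressure × rod cross-section.
Rod cross-section A_rod = π/4 × (18.0 cm)² = 254.5 cm^2
F = P × A_rod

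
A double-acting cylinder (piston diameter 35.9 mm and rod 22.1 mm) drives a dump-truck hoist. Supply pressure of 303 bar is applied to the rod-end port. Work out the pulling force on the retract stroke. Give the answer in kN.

Rod-side annular area A_ann = π/4 × (35.9² − 22.1²) = 628.6 mm^2
On retraction the pressure acts on the annular area (bore minus rod).
F = P × A_ann

F ≈ 19.0 kN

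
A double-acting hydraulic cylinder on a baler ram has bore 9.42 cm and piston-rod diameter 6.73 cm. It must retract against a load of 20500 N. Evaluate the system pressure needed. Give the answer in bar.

P ≈ 60.1 bar

Rod-side annular area A_ann = π/4 × (9.42² − 6.73²) = 34.12 cm^2
Retraction: pressure acts on the annular area.
P = F / A = 20500 N / A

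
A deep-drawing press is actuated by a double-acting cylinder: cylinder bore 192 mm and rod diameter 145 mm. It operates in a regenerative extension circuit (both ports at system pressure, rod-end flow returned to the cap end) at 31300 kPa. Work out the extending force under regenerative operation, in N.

With equal pressure on both faces, forces on the annular region cancel; the net push is pressure × rod cross-section.
Rod cross-section A_rod = π/4 × (145 mm)² = 16510 mm^2
F = P × A_rod

F ≈ 5.17e5 N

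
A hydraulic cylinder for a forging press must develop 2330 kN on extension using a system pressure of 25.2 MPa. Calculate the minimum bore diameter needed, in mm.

D ≈ 343 mm

Extension force acts on the full piston face: F = P × (π/4)D².
D = √(4F / (πP)) = √(4 × 2330 kN / (π × 25.2 MPa))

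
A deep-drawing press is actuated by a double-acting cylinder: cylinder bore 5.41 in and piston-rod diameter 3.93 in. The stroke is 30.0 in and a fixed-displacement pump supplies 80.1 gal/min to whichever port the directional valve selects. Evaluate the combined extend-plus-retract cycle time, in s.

t ≈ 3.29 s

Cap-side area A_cap = π/4 × (5.41 in)² = 22.99 in^2
Rod-side annular area A_ann = π/4 × (5.41² − 3.93²) = 10.86 in^2
t_ext = A_cap·L/Q = 2.236 s
t_ret = A_ann·L/Q = 1.056 s
t_cycle = t_ext + t_ret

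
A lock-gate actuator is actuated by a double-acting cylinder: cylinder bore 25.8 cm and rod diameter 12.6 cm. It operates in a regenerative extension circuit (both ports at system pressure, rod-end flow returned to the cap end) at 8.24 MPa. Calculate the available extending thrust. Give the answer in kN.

With equal pressure on both faces, forces on the annular region cancel; the net push is pressure × rod cross-section.
Rod cross-section A_rod = π/4 × (12.6 cm)² = 124.7 cm^2
F = P × A_rod

F ≈ 103 kN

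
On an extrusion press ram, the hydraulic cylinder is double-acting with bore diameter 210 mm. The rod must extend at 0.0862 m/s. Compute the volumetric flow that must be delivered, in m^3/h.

Q ≈ 10.7 m^3/h

Cap-side area A_cap = π/4 × (210 mm)² = 34640 mm^2
Q = A × v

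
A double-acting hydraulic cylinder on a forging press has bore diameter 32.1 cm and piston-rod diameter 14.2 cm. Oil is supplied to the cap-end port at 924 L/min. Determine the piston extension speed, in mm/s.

Cap-side area A_cap = π/4 × (32.1 cm)² = 809.3 cm^2
v = Q / A

v ≈ 190 mm/s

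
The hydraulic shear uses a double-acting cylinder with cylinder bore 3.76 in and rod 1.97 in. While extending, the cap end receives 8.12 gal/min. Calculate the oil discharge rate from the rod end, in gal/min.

Q_out ≈ 5.89 gal/min

Cap-side area A_cap = π/4 × (3.76 in)² = 11.10 in^2
Rod-side annular area A_ann = π/4 × (3.76² − 1.97²) = 8.056 in^2
Piston speed v = Q_in/A_cap; rod-end outflow Q_out = v × A_ann = Q_in × A_ann/A_cap.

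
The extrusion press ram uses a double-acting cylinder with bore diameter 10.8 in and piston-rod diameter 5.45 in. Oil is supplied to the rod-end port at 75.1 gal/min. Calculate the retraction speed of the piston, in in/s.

v ≈ 4.23 in/s

Rod-side annular area A_ann = π/4 × (10.8² − 5.45²) = 68.28 in^2
Flow into the rod-end port fills the annular volume.
v = Q / A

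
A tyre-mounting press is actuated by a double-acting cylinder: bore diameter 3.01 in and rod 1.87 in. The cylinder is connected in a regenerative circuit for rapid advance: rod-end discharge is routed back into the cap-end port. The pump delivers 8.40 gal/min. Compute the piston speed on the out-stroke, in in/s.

In regeneration the rod-end outflow joins the pump flow into the cap end, so the net volume the pump must supply per unit advance equals the rod cross-section area.
Rod cross-section A_rod = π/4 × (1.87 in)² = 2.746 in^2
v = Q_pump / A_rod

v ≈ 11.8 in/s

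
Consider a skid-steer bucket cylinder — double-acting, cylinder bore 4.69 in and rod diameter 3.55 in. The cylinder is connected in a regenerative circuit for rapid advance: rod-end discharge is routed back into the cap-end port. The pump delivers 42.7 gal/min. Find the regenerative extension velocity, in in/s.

v ≈ 16.6 in/s

In regeneration the rod-end outflow joins the pump flow into the cap end, so the net volume the pump must supply per unit advance equals the rod cross-section area.
Rod cross-section A_rod = π/4 × (3.55 in)² = 9.898 in^2
v = Q_pump / A_rod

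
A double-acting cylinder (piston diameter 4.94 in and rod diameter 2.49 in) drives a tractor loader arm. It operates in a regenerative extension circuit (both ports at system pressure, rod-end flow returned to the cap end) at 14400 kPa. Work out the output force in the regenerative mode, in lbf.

F ≈ 10200 lbf

With equal pressure on both faces, forces on the annular region cancel; the net push is pressure × rod cross-section.
Rod cross-section A_rod = π/4 × (2.49 in)² = 4.870 in^2
F = P × A_rod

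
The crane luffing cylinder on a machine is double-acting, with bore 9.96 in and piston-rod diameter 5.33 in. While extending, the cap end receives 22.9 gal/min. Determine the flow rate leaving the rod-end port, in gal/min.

Q_out ≈ 16.3 gal/min

Cap-side area A_cap = π/4 × (9.96 in)² = 77.91 in^2
Rod-side annular area A_ann = π/4 × (9.96² − 5.33²) = 55.60 in^2
Piston speed v = Q_in/A_cap; rod-end outflow Q_out = v × A_ann = Q_in × A_ann/A_cap.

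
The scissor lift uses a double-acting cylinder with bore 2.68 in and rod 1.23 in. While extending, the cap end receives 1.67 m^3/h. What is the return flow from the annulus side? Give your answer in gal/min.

Cap-side area A_cap = π/4 × (2.68 in)² = 5.641 in^2
Rod-side annular area A_ann = π/4 × (2.68² − 1.23²) = 4.453 in^2
Piston speed v = Q_in/A_cap; rod-end outflow Q_out = v × A_ann = Q_in × A_ann/A_cap.

Q_out ≈ 5.80 gal/min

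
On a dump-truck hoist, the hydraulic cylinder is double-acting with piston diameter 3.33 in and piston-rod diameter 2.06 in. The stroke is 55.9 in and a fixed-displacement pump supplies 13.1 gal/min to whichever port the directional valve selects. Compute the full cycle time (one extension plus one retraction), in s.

t ≈ 15.6 s

Cap-side area A_cap = π/4 × (3.33 in)² = 8.709 in^2
Rod-side annular area A_ann = π/4 × (3.33² − 2.06²) = 5.376 in^2
t_ext = A_cap·L/Q = 9.653 s
t_ret = A_ann·L/Q = 5.959 s
t_cycle = t_ext + t_ret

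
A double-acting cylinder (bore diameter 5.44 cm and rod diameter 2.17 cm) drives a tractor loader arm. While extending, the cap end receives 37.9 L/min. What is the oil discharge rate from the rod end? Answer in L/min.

Q_out ≈ 31.9 L/min

Cap-side area A_cap = π/4 × (5.44 cm)² = 23.24 cm^2
Rod-side annular area A_ann = π/4 × (5.44² − 2.17²) = 19.54 cm^2
Piston speed v = Q_in/A_cap; rod-end outflow Q_out = v × A_ann = Q_in × A_ann/A_cap.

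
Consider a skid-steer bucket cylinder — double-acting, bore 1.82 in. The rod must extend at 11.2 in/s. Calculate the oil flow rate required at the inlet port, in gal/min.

Q ≈ 7.57 gal/min

Cap-side area A_cap = π/4 × (1.82 in)² = 2.602 in^2
Q = A × v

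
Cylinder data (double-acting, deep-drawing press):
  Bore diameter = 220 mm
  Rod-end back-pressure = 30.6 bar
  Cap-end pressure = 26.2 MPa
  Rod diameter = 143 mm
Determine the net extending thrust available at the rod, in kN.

F ≈ 929 kN

Cap-side area A_cap = π/4 × (220 mm)² = 38010 mm^2
Rod-side annular area A_ann = π/4 × (220² − 143²) = 21950 mm^2
Net thrust = P_cap·A_cap − P_rod·A_ann = 995.9 kN − 67.18 kN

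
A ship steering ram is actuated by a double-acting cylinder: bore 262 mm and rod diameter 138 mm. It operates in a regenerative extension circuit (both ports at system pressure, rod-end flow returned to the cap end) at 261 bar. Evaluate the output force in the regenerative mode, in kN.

With equal pressure on both faces, forces on the annular region cancel; the net push is pressure × rod cross-section.
Rod cross-section A_rod = π/4 × (138 mm)² = 14960 mm^2
F = P × A_rod

F ≈ 390 kN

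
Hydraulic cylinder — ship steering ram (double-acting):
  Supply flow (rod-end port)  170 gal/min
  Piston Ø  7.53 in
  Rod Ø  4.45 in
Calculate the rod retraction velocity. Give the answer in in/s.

v ≈ 22.6 in/s

Rod-side annular area A_ann = π/4 × (7.53² − 4.45²) = 28.98 in^2
Flow into the rod-end port fills the annular volume.
v = Q / A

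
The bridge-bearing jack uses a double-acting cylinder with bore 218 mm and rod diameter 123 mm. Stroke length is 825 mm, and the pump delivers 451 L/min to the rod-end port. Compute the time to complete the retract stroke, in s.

t ≈ 2.79 s

Rod-side annular area A_ann = π/4 × (218² − 123²) = 25440 mm^2
Swept volume V = A × L; t = V / Q = A·L / Q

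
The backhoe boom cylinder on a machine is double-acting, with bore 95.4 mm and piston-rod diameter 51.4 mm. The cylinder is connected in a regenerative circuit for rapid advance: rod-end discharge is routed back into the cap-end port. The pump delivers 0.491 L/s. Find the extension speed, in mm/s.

In regeneration the rod-end outflow joins the pump flow into the cap end, so the net volume the pump must supply per unit advance equals the rod cross-section area.
Rod cross-section A_rod = π/4 × (51.4 mm)² = 2075 mm^2
v = Q_pump / A_rod

v ≈ 237 mm/s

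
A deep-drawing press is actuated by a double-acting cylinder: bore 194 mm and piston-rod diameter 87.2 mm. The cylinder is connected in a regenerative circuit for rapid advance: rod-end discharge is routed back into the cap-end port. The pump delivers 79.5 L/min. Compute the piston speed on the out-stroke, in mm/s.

In regeneration the rod-end outflow joins the pump flow into the cap end, so the net volume the pump must supply per unit advance equals the rod cross-section area.
Rod cross-section A_rod = π/4 × (87.2 mm)² = 5972 mm^2
v = Q_pump / A_rod

v ≈ 222 mm/s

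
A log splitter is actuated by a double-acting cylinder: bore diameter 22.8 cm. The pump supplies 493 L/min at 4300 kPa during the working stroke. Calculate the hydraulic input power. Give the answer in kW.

W ≈ 35.3 kW

Hydraulic power = P × Q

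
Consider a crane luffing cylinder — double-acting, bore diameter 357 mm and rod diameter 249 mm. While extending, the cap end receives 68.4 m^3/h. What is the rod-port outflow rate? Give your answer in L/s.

Cap-side area A_cap = π/4 × (357 mm)² = 1.001e5 mm^2
Rod-side annular area A_ann = π/4 × (357² − 249²) = 51400 mm^2
Piston speed v = Q_in/A_cap; rod-end outflow Q_out = v × A_ann = Q_in × A_ann/A_cap.

Q_out ≈ 9.76 L/s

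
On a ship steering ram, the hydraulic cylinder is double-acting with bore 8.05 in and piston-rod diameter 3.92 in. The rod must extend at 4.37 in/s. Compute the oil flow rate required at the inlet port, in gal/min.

Cap-side area A_cap = π/4 × (8.05 in)² = 50.90 in^2
Q = A × v

Q ≈ 57.8 gal/min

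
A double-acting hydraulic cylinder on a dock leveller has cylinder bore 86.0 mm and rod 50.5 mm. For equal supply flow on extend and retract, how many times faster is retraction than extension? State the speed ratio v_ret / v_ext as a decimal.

Cap-side area A_cap = π/4 × (86.0 mm)² = 5809 mm^2
Rod-side annular area A_ann = π/4 × (86.0² − 50.5²) = 3806 mm^2
For equal Q, v ∝ 1/A, so v_ret/v_ext = A_cap/A_ann.

v_ret/v_ext ≈ 1.53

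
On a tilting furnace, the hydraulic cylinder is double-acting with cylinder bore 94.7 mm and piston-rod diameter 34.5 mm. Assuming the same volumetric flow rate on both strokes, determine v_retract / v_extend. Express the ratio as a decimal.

Cap-side area A_cap = π/4 × (94.7 mm)² = 7044 mm^2
Rod-side annular area A_ann = π/4 × (94.7² − 34.5²) = 6109 mm^2
For equal Q, v ∝ 1/A, so v_ret/v_ext = A_cap/A_ann.

v_ret/v_ext ≈ 1.15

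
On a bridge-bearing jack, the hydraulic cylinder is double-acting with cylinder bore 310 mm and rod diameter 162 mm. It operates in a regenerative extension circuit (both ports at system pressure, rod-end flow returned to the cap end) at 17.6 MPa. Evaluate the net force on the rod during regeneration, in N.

F ≈ 3.63e5 N

With equal pressure on both faces, forces on the annular region cancel; the net push is pressure × rod cross-section.
Rod cross-section A_rod = π/4 × (162 mm)² = 20610 mm^2
F = P × A_rod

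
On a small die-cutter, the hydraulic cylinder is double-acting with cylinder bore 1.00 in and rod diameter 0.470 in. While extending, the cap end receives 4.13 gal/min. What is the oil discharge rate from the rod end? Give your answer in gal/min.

Cap-side area A_cap = π/4 × (1.00 in)² = 0.7854 in^2
Rod-side annular area A_ann = π/4 × (1.00² − 0.470²) = 0.6119 in^2
Piston speed v = Q_in/A_cap; rod-end outflow Q_out = v × A_ann = Q_in × A_ann/A_cap.

Q_out ≈ 3.22 gal/min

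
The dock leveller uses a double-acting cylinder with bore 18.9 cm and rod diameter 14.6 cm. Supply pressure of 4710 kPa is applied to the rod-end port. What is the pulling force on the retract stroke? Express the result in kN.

F ≈ 53.3 kN

Rod-side annular area A_ann = π/4 × (18.9² − 14.6²) = 113.1 cm^2
On retraction the pressure acts on the annular area (bore minus rod).
F = P × A_ann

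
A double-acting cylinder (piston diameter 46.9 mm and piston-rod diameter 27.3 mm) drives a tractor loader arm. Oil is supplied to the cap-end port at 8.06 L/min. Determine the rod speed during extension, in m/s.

v ≈ 0.0778 m/s

Cap-side area A_cap = π/4 × (46.9 mm)² = 1728 mm^2
v = Q / A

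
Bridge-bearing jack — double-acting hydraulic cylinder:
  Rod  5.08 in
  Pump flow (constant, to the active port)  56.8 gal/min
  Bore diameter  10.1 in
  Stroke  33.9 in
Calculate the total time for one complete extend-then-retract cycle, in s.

t ≈ 21.7 s

Cap-side area A_cap = π/4 × (10.1 in)² = 80.12 in^2
Rod-side annular area A_ann = π/4 × (10.1² − 5.08²) = 59.85 in^2
t_ext = A_cap·L/Q = 12.42 s
t_ret = A_ann·L/Q = 9.278 s
t_cycle = t_ext + t_ret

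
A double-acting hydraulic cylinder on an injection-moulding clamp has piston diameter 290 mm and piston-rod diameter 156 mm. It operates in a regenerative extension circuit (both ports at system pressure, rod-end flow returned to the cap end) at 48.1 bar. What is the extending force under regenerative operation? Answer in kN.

With equal pressure on both faces, forces on the annular region cancel; the net push is pressure × rod cross-section.
Rod cross-section A_rod = π/4 × (156 mm)² = 19110 mm^2
F = P × A_rod

F ≈ 91.9 kN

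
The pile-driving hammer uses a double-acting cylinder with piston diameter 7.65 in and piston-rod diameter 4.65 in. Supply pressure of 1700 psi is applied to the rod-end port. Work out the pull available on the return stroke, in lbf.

F ≈ 49300 lbf

Rod-side annular area A_ann = π/4 × (7.65² − 4.65²) = 28.98 in^2
On retraction the pressure acts on the annular area (bore minus rod).
F = P × A_ann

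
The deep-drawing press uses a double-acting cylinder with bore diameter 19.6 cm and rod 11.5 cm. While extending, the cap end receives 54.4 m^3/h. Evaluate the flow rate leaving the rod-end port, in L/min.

Q_out ≈ 595 L/min

Cap-side area A_cap = π/4 × (19.6 cm)² = 301.7 cm^2
Rod-side annular area A_ann = π/4 × (19.6² − 11.5²) = 197.8 cm^2
Piston speed v = Q_in/A_cap; rod-end outflow Q_out = v × A_ann = Q_in × A_ann/A_cap.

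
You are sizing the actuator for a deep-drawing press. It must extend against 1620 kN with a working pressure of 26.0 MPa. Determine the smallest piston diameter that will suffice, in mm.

Extension force acts on the full piston face: F = P × (π/4)D².
D = √(4F / (πP)) = √(4 × 1620 kN / (π × 26.0 MPa))

D ≈ 282 mm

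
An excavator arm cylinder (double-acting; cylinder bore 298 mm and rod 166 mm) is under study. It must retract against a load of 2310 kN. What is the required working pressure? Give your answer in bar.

P ≈ 480 bar

Rod-side annular area A_ann = π/4 × (298² − 166²) = 48100 mm^2
Retraction: pressure acts on the annular area.
P = F / A = 2310 kN / A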